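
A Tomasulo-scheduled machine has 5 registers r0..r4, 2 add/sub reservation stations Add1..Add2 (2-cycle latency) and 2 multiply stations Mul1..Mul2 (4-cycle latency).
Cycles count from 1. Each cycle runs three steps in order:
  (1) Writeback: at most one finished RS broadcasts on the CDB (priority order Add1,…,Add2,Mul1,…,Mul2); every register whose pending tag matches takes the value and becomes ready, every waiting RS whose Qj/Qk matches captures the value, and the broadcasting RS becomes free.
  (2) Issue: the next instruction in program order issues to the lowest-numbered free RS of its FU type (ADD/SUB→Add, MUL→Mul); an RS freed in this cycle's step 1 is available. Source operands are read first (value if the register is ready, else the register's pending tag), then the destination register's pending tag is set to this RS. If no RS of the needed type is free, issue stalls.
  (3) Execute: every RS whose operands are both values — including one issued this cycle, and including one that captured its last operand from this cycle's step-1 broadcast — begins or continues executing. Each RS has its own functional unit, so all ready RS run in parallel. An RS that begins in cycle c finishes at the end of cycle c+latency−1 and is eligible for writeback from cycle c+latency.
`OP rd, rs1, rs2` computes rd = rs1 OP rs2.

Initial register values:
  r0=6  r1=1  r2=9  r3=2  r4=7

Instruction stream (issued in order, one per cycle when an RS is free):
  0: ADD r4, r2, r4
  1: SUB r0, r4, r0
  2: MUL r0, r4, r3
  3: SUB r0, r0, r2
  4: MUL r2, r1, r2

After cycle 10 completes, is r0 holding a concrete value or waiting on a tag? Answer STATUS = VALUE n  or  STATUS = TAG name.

STATUS = VALUE 23

c1: issue ADD r4<-Add1 | r0:6,r1:1,r2:9,r3:2,r4:Add1
c2: issue SUB r0<-Add2 | r0:Add2,r1:1,r2:9,r3:2,r4:Add1
c3: CDB Add1=16; issue MUL r0<-Mul1 | r0:Mul1,r1:1,r2:9,r3:2,r4:16
c4: issue SUB r0<-Add1 | r0:Add1,r1:1,r2:9,r3:2,r4:16
c5: CDB Add2=10; issue MUL r2<-Mul2 | r0:Add1,r1:1,r2:Mul2,r3:2,r4:16
c6: - | r0:Add1,r1:1,r2:Mul2,r3:2,r4:16
c7: CDB Mul1=32 | r0:Add1,r1:1,r2:Mul2,r3:2,r4:16
c8: - | r0:Add1,r1:1,r2:Mul2,r3:2,r4:16
c9: CDB Add1=23 | r0:23,r1:1,r2:Mul2,r3:2,r4:16
c10: CDB Mul2=9 | r0:23,r1:1,r2:9,r3:2,r4:16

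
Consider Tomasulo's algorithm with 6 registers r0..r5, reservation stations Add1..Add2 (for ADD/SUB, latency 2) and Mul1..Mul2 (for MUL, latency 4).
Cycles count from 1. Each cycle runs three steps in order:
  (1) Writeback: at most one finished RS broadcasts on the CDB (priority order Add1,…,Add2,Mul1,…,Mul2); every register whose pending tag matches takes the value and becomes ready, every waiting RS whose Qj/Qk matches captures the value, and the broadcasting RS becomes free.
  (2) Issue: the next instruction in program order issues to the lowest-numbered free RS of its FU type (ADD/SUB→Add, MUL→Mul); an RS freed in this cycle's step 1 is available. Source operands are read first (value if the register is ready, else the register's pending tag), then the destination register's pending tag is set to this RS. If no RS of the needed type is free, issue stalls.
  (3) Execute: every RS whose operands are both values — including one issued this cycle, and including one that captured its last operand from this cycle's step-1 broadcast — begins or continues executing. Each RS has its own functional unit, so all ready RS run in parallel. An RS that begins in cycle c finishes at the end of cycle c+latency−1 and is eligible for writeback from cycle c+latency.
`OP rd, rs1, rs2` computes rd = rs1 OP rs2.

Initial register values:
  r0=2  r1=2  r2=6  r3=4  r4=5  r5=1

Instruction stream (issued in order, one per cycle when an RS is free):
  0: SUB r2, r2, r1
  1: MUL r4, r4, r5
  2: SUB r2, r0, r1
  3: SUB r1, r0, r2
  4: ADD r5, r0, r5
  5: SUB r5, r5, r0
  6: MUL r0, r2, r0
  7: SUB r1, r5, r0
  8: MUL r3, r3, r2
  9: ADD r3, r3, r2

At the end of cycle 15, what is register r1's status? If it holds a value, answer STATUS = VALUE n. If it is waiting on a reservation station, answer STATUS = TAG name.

STATUS = VALUE 1

cycle 1: issue SUB r2<-Add1 // r0:2,r1:2,r2:Add1,r3:4,r4:5,r5:1
cycle 2: issue MUL r4<-Mul1 // r0:2,r1:2,r2:Add1,r3:4,r4:Mul1,r5:1
cycle 3: CDB Add1=4; issue SUB r2<-Add1 // r0:2,r1:2,r2:Add1,r3:4,r4:Mul1,r5:1
cycle 4: issue SUB r1<-Add2 // r0:2,r1:Add2,r2:Add1,r3:4,r4:Mul1,r5:1
cycle 5: CDB Add1=0; issue ADD r5<-Add1 // r0:2,r1:Add2,r2:0,r3:4,r4:Mul1,r5:Add1
cycle 6: CDB Mul1=5; stall // r0:2,r1:Add2,r2:0,r3:4,r4:5,r5:Add1
cycle 7: CDB Add1=3; issue SUB r5<-Add1 // r0:2,r1:Add2,r2:0,r3:4,r4:5,r5:Add1
cycle 8: CDB Add2=2; issue MUL r0<-Mul1 // r0:Mul1,r1:2,r2:0,r3:4,r4:5,r5:Add1
cycle 9: CDB Add1=1; issue SUB r1<-Add1 // r0:Mul1,r1:Add1,r2:0,r3:4,r4:5,r5:1
cycle 10: issue MUL r3<-Mul2 // r0:Mul1,r1:Add1,r2:0,r3:Mul2,r4:5,r5:1
cycle 11: issue ADD r3<-Add2 // r0:Mul1,r1:Add1,r2:0,r3:Add2,r4:5,r5:1
cycle 12: CDB Mul1=0 // r0:0,r1:Add1,r2:0,r3:Add2,r4:5,r5:1
cycle 13: - // r0:0,r1:Add1,r2:0,r3:Add2,r4:5,r5:1
cycle 14: CDB Add1=1 // r0:0,r1:1,r2:0,r3:Add2,r4:5,r5:1
cycle 15: CDB Mul2=0 // r0:0,r1:1,r2:0,r3:Add2,r4:5,r5:1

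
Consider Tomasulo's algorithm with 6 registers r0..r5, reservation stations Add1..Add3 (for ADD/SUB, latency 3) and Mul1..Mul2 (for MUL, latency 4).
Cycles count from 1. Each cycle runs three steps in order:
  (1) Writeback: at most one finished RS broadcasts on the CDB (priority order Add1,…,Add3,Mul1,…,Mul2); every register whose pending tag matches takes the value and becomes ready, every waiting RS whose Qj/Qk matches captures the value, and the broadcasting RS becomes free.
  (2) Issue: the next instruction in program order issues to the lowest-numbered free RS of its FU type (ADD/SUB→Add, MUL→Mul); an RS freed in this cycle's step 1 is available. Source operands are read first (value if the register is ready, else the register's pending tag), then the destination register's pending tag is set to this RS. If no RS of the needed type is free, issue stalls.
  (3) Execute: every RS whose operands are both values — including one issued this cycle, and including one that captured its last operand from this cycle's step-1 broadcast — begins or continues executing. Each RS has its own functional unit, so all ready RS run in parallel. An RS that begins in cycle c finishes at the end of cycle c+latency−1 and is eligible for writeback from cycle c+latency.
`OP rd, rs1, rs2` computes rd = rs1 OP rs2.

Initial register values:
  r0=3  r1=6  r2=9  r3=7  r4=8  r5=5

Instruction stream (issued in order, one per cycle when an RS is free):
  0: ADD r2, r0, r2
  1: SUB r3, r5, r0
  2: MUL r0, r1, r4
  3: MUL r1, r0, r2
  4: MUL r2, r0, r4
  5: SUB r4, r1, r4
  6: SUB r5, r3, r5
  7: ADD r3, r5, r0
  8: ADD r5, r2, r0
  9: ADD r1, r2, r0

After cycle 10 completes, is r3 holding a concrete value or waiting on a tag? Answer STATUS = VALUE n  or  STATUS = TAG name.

cycle 1: issue ADD r2<-Add1 // r0:3,r1:6,r2:Add1,r3:7,r4:8,r5:5
cycle 2: issue SUB r3<-Add2 // r0:3,r1:6,r2:Add1,r3:Add2,r4:8,r5:5
cycle 3: issue MUL r0<-Mul1 // r0:Mul1,r1:6,r2:Add1,r3:Add2,r4:8,r5:5
cycle 4: CDB Add1=12; issue MUL r1<-Mul2 // r0:Mul1,r1:Mul2,r2:12,r3:Add2,r4:8,r5:5
cycle 5: CDB Add2=2; stall // r0:Mul1,r1:Mul2,r2:12,r3:2,r4:8,r5:5
cycle 6: stall // r0:Mul1,r1:Mul2,r2:12,r3:2,r4:8,r5:5
cycle 7: CDB Mul1=48; issue MUL r2<-Mul1 // r0:48,r1:Mul2,r2:Mul1,r3:2,r4:8,r5:5
cycle 8: issue SUB r4<-Add1 // r0:48,r1:Mul2,r2:Mul1,r3:2,r4:Add1,r5:5
cycle 9: issue SUB r5<-Add2 // r0:48,r1:Mul2,r2:Mul1,r3:2,r4:Add1,r5:Add2
cycle 10: issue ADD r3<-Add3 // r0:48,r1:Mul2,r2:Mul1,r3:Add3,r4:Add1,r5:Add2

STATUS = TAG Add3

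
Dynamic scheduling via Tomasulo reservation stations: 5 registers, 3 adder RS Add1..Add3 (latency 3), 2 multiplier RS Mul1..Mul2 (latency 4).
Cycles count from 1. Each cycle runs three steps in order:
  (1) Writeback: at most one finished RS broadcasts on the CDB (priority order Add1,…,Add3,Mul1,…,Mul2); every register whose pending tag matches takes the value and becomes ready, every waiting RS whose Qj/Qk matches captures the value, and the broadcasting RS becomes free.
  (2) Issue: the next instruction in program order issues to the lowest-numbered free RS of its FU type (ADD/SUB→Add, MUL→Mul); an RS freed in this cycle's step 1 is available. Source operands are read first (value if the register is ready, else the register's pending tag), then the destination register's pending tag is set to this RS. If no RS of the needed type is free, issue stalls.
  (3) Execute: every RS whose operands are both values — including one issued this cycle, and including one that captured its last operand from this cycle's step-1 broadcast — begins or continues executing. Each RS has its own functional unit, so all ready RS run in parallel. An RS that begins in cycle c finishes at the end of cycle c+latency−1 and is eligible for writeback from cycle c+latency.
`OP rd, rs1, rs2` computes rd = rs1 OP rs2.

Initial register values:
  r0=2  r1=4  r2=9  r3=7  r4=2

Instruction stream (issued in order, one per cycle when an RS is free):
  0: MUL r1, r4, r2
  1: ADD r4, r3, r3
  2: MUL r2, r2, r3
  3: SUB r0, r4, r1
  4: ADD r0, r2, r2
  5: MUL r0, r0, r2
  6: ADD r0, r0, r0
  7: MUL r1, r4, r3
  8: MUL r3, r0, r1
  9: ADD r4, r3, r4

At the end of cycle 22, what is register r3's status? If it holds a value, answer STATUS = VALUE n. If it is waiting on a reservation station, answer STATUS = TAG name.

STATUS = VALUE 1555848

  c1: issue MUL r1<-Mul1  regs: r0:2,r1:Mul1,r2:9,r3:7,r4:2
  c2: issue ADD r4<-Add1  regs: r0:2,r1:Mul1,r2:9,r3:7,r4:Add1
  c3: issue MUL r2<-Mul2  regs: r0:2,r1:Mul1,r2:Mul2,r3:7,r4:Add1
  c4: issue SUB r0<-Add2  regs: r0:Add2,r1:Mul1,r2:Mul2,r3:7,r4:Add1
  c5: CDB Add1=14; issue ADD r0<-Add1  regs: r0:Add1,r1:Mul1,r2:Mul2,r3:7,r4:14
  c6: CDB Mul1=18; issue MUL r0<-Mul1  regs: r0:Mul1,r1:18,r2:Mul2,r3:7,r4:14
  c7: CDB Mul2=63; issue ADD r0<-Add3  regs: r0:Add3,r1:18,r2:63,r3:7,r4:14
  c8: issue MUL r1<-Mul2  regs: r0:Add3,r1:Mul2,r2:63,r3:7,r4:14
  c9: CDB Add2=-4; stall  regs: r0:Add3,r1:Mul2,r2:63,r3:7,r4:14
  c10: CDB Add1=126; stall  regs: r0:Add3,r1:Mul2,r2:63,r3:7,r4:14
  c11: stall  regs: r0:Add3,r1:Mul2,r2:63,r3:7,r4:14
  c12: CDB Mul2=98; issue MUL r3<-Mul2  regs: r0:Add3,r1:98,r2:63,r3:Mul2,r4:14
  c13: issue ADD r4<-Add1  regs: r0:Add3,r1:98,r2:63,r3:Mul2,r4:Add1
  c14: CDB Mul1=7938  regs: r0:Add3,r1:98,r2:63,r3:Mul2,r4:Add1
  c15: -  regs: r0:Add3,r1:98,r2:63,r3:Mul2,r4:Add1
  c16: -  regs: r0:Add3,r1:98,r2:63,r3:Mul2,r4:Add1
  c17: CDB Add3=15876  regs: r0:15876,r1:98,r2:63,r3:Mul2,r4:Add1
  c18: -  regs: r0:15876,r1:98,r2:63,r3:Mul2,r4:Add1
  c19: -  regs: r0:15876,r1:98,r2:63,r3:Mul2,r4:Add1
  c20: -  regs: r0:15876,r1:98,r2:63,r3:Mul2,r4:Add1
  c21: CDB Mul2=1555848  regs: r0:15876,r1:98,r2:63,r3:1555848,r4:Add1
  c22: -  regs: r0:15876,r1:98,r2:63,r3:1555848,r4:Add1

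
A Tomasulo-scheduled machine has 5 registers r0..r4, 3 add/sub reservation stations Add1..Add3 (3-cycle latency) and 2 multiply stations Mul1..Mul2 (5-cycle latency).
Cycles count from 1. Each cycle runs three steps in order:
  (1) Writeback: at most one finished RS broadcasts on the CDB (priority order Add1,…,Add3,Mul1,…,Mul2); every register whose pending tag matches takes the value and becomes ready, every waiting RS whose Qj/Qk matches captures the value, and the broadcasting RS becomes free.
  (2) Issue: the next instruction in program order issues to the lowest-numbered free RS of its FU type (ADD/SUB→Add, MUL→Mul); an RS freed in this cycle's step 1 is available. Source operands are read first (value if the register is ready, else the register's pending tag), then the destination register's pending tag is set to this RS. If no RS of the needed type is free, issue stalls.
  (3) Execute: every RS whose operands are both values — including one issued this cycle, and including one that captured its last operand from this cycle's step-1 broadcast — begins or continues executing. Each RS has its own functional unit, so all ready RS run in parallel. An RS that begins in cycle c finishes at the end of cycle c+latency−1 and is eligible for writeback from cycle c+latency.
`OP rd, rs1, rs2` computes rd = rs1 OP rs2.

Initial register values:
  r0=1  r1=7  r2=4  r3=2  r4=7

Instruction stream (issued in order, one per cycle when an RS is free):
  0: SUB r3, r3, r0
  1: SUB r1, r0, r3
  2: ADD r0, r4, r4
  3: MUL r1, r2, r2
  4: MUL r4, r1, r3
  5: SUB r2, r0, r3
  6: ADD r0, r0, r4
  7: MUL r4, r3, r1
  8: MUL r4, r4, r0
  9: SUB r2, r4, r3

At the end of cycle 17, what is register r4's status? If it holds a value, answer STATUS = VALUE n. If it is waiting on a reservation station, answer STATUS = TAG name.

  c1: issue SUB r3<-Add1  regs: r0:1,r1:7,r2:4,r3:Add1,r4:7
  c2: issue SUB r1<-Add2  regs: r0:1,r1:Add2,r2:4,r3:Add1,r4:7
  c3: issue ADD r0<-Add3  regs: r0:Add3,r1:Add2,r2:4,r3:Add1,r4:7
  c4: CDB Add1=1; issue MUL r1<-Mul1  regs: r0:Add3,r1:Mul1,r2:4,r3:1,r4:7
  c5: issue MUL r4<-Mul2  regs: r0:Add3,r1:Mul1,r2:4,r3:1,r4:Mul2
  c6: CDB Add3=14; issue SUB r2<-Add1  regs: r0:14,r1:Mul1,r2:Add1,r3:1,r4:Mul2
  c7: CDB Add2=0; issue ADD r0<-Add2  regs: r0:Add2,r1:Mul1,r2:Add1,r3:1,r4:Mul2
  c8: stall  regs: r0:Add2,r1:Mul1,r2:Add1,r3:1,r4:Mul2
  c9: CDB Add1=13; stall  regs: r0:Add2,r1:Mul1,r2:13,r3:1,r4:Mul2
  c10: CDB Mul1=16; issue MUL r4<-Mul1  regs: r0:Add2,r1:16,r2:13,r3:1,r4:Mul1
  c11: stall  regs: r0:Add2,r1:16,r2:13,r3:1,r4:Mul1
  c12: stall  regs: r0:Add2,r1:16,r2:13,r3:1,r4:Mul1
  c13: stall  regs: r0:Add2,r1:16,r2:13,r3:1,r4:Mul1
  c14: stall  regs: r0:Add2,r1:16,r2:13,r3:1,r4:Mul1
  c15: CDB Mul1=16; issue MUL r4<-Mul1  regs: r0:Add2,r1:16,r2:13,r3:1,r4:Mul1
  c16: CDB Mul2=16; issue SUB r2<-Add1  regs: r0:Add2,r1:16,r2:Add1,r3:1,r4:Mul1
  c17: -  regs: r0:Add2,r1:16,r2:Add1,r3:1,r4:Mul1

STATUS = TAG Mul1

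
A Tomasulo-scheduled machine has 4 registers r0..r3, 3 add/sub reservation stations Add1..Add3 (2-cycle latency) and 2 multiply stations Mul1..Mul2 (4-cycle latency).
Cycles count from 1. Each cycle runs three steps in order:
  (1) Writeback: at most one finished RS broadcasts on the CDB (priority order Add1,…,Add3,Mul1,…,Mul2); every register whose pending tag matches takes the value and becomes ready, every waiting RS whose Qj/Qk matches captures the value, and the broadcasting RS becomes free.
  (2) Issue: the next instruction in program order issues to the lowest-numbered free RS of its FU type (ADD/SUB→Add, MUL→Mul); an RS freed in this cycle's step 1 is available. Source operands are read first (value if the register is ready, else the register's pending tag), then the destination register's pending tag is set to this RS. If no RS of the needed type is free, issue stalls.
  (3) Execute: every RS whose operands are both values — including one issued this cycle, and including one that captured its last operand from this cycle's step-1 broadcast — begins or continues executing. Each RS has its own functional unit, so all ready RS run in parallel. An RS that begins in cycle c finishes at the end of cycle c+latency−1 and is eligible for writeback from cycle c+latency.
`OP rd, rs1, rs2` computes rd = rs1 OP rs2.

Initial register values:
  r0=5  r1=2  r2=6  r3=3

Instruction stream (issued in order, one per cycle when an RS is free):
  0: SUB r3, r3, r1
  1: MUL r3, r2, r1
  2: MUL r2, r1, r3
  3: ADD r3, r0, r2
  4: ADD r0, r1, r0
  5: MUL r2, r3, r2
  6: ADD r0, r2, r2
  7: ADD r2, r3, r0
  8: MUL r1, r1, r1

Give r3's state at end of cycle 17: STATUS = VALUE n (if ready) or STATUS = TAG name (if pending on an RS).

  c1: issue SUB r3<-Add1  regs: r0:5,r1:2,r2:6,r3:Add1
  c2: issue MUL r3<-Mul1  regs: r0:5,r1:2,r2:6,r3:Mul1
  c3: CDB Add1=1; issue MUL r2<-Mul2  regs: r0:5,r1:2,r2:Mul2,r3:Mul1
  c4: issue ADD r3<-Add1  regs: r0:5,r1:2,r2:Mul2,r3:Add1
  c5: issue ADD r0<-Add2  regs: r0:Add2,r1:2,r2:Mul2,r3:Add1
  c6: CDB Mul1=12; issue MUL r2<-Mul1  regs: r0:Add2,r1:2,r2:Mul1,r3:Add1
  c7: CDB Add2=7; issue ADD r0<-Add2  regs: r0:Add2,r1:2,r2:Mul1,r3:Add1
  c8: issue ADD r2<-Add3  regs: r0:Add2,r1:2,r2:Add3,r3:Add1
  c9: stall  regs: r0:Add2,r1:2,r2:Add3,r3:Add1
  c10: CDB Mul2=24; issue MUL r1<-Mul2  regs: r0:Add2,r1:Mul2,r2:Add3,r3:Add1
  c11: -  regs: r0:Add2,r1:Mul2,r2:Add3,r3:Add1
  c12: CDB Add1=29  regs: r0:Add2,r1:Mul2,r2:Add3,r3:29
  c13: -  regs: r0:Add2,r1:Mul2,r2:Add3,r3:29
  c14: CDB Mul2=4  regs: r0:Add2,r1:4,r2:Add3,r3:29
  c15: -  regs: r0:Add2,r1:4,r2:Add3,r3:29
  c16: CDB Mul1=696  regs: r0:Add2,r1:4,r2:Add3,r3:29
  c17: -  regs: r0:Add2,r1:4,r2:Add3,r3:29

STATUS = VALUE 29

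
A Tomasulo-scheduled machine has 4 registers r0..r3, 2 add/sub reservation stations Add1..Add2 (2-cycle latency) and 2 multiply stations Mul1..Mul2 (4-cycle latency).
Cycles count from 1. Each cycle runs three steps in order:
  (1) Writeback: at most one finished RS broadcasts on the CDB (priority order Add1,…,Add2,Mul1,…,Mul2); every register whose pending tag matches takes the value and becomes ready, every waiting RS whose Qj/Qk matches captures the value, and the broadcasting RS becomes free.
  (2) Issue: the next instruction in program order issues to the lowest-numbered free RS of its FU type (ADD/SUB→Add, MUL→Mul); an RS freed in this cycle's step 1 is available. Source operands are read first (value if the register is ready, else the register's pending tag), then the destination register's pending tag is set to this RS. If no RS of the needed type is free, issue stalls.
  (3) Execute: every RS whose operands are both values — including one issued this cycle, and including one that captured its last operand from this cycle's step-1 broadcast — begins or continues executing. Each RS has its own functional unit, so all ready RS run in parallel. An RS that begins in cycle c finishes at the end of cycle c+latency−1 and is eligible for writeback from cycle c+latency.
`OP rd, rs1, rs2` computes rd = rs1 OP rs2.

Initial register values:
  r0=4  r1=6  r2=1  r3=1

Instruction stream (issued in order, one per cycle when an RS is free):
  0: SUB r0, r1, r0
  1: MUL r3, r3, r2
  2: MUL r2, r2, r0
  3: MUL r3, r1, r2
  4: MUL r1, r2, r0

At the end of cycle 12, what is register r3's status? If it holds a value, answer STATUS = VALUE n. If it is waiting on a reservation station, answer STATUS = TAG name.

STATUS = VALUE 12

  c1: issue SUB r0<-Add1  regs: r0:Add1,r1:6,r2:1,r3:1
  c2: issue MUL r3<-Mul1  regs: r0:Add1,r1:6,r2:1,r3:Mul1
  c3: CDB Add1=2; issue MUL r2<-Mul2  regs: r0:2,r1:6,r2:Mul2,r3:Mul1
  c4: stall  regs: r0:2,r1:6,r2:Mul2,r3:Mul1
  c5: stall  regs: r0:2,r1:6,r2:Mul2,r3:Mul1
  c6: CDB Mul1=1; issue MUL r3<-Mul1  regs: r0:2,r1:6,r2:Mul2,r3:Mul1
  c7: CDB Mul2=2; issue MUL r1<-Mul2  regs: r0:2,r1:Mul2,r2:2,r3:Mul1
  c8: -  regs: r0:2,r1:Mul2,r2:2,r3:Mul1
  c9: -  regs: r0:2,r1:Mul2,r2:2,r3:Mul1
  c10: -  regs: r0:2,r1:Mul2,r2:2,r3:Mul1
  c11: CDB Mul1=12  regs: r0:2,r1:Mul2,r2:2,r3:12
  c12: CDB Mul2=4  regs: r0:2,r1:4,r2:2,r3:12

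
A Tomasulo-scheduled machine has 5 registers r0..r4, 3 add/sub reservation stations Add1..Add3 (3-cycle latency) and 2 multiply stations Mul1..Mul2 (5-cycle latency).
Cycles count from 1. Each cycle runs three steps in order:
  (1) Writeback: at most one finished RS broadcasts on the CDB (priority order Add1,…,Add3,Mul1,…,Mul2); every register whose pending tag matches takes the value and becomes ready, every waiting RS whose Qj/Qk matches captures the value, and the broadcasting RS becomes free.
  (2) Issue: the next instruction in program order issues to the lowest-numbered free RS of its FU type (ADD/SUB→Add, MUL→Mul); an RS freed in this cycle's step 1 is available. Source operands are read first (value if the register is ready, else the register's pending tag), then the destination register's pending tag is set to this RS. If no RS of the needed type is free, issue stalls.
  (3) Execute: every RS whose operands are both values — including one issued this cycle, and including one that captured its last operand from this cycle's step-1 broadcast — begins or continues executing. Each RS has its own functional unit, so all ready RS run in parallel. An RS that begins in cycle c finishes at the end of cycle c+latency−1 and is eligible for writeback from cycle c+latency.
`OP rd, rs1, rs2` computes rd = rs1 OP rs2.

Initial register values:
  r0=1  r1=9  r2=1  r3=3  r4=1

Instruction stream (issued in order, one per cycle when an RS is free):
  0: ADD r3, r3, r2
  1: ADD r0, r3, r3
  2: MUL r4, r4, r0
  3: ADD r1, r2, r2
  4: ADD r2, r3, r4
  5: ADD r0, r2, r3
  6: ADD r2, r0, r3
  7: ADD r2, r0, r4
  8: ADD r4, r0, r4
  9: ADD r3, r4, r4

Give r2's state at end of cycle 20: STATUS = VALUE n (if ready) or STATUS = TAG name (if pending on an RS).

  c1: issue ADD r3<-Add1  regs: r0:1,r1:9,r2:1,r3:Add1,r4:1
  c2: issue ADD r0<-Add2  regs: r0:Add2,r1:9,r2:1,r3:Add1,r4:1
  c3: issue MUL r4<-Mul1  regs: r0:Add2,r1:9,r2:1,r3:Add1,r4:Mul1
  c4: CDB Add1=4; issue ADD r1<-Add1  regs: r0:Add2,r1:Add1,r2:1,r3:4,r4:Mul1
  c5: issue ADD r2<-Add3  regs: r0:Add2,r1:Add1,r2:Add3,r3:4,r4:Mul1
  c6: stall  regs: r0:Add2,r1:Add1,r2:Add3,r3:4,r4:Mul1
  c7: CDB Add1=2; issue ADD r0<-Add1  regs: r0:Add1,r1:2,r2:Add3,r3:4,r4:Mul1
  c8: CDB Add2=8; issue ADD r2<-Add2  regs: r0:Add1,r1:2,r2:Add2,r3:4,r4:Mul1
  c9: stall  regs: r0:Add1,r1:2,r2:Add2,r3:4,r4:Mul1
  c10: stall  regs: r0:Add1,r1:2,r2:Add2,r3:4,r4:Mul1
  c11: stall  regs: r0:Add1,r1:2,r2:Add2,r3:4,r4:Mul1
  c12: stall  regs: r0:Add1,r1:2,r2:Add2,r3:4,r4:Mul1
  c13: CDB Mul1=8; stall  regs: r0:Add1,r1:2,r2:Add2,r3:4,r4:8
  c14: stall  regs: r0:Add1,r1:2,r2:Add2,r3:4,r4:8
  c15: stall  regs: r0:Add1,r1:2,r2:Add2,r3:4,r4:8
  c16: CDB Add3=12; issue ADD r2<-Add3  regs: r0:Add1,r1:2,r2:Add3,r3:4,r4:8
  c17: stall  regs: r0:Add1,r1:2,r2:Add3,r3:4,r4:8
  c18: stall  regs: r0:Add1,r1:2,r2:Add3,r3:4,r4:8
  c19: CDB Add1=16; issue ADD r4<-Add1  regs: r0:16,r1:2,r2:Add3,r3:4,r4:Add1
  c20: stall  regs: r0:16,r1:2,r2:Add3,r3:4,r4:Add1

STATUS = TAG Add3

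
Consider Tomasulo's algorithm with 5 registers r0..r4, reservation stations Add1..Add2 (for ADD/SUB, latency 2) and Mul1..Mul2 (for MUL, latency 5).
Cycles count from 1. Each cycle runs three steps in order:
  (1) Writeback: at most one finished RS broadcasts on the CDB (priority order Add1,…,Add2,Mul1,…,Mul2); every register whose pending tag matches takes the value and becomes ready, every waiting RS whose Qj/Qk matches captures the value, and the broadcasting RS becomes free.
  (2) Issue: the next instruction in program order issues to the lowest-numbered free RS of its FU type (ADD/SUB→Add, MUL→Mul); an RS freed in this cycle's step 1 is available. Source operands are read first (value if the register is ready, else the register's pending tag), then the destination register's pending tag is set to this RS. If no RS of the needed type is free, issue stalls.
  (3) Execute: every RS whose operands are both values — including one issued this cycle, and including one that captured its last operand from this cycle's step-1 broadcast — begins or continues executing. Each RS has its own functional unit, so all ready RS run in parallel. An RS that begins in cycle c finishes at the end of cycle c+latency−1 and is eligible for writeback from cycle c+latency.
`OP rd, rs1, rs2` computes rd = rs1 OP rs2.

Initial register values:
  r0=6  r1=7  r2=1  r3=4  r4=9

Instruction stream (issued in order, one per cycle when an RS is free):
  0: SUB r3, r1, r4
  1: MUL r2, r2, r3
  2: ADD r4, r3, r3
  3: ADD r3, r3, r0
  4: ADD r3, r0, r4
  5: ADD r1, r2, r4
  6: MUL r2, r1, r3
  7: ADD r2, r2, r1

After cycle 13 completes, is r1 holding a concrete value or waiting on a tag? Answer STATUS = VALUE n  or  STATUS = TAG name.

STATUS = VALUE -6

c1: issue SUB r3<-Add1 | r0:6,r1:7,r2:1,r3:Add1,r4:9
c2: issue MUL r2<-Mul1 | r0:6,r1:7,r2:Mul1,r3:Add1,r4:9
c3: CDB Add1=-2; issue ADD r4<-Add1 | r0:6,r1:7,r2:Mul1,r3:-2,r4:Add1
c4: issue ADD r3<-Add2 | r0:6,r1:7,r2:Mul1,r3:Add2,r4:Add1
c5: CDB Add1=-4; issue ADD r3<-Add1 | r0:6,r1:7,r2:Mul1,r3:Add1,r4:-4
c6: CDB Add2=4; issue ADD r1<-Add2 | r0:6,r1:Add2,r2:Mul1,r3:Add1,r4:-4
c7: CDB Add1=2; issue MUL r2<-Mul2 | r0:6,r1:Add2,r2:Mul2,r3:2,r4:-4
c8: CDB Mul1=-2; issue ADD r2<-Add1 | r0:6,r1:Add2,r2:Add1,r3:2,r4:-4
c9: - | r0:6,r1:Add2,r2:Add1,r3:2,r4:-4
c10: CDB Add2=-6 | r0:6,r1:-6,r2:Add1,r3:2,r4:-4
c11: - | r0:6,r1:-6,r2:Add1,r3:2,r4:-4
c12: - | r0:6,r1:-6,r2:Add1,r3:2,r4:-4
c13: - | r0:6,r1:-6,r2:Add1,r3:2,r4:-4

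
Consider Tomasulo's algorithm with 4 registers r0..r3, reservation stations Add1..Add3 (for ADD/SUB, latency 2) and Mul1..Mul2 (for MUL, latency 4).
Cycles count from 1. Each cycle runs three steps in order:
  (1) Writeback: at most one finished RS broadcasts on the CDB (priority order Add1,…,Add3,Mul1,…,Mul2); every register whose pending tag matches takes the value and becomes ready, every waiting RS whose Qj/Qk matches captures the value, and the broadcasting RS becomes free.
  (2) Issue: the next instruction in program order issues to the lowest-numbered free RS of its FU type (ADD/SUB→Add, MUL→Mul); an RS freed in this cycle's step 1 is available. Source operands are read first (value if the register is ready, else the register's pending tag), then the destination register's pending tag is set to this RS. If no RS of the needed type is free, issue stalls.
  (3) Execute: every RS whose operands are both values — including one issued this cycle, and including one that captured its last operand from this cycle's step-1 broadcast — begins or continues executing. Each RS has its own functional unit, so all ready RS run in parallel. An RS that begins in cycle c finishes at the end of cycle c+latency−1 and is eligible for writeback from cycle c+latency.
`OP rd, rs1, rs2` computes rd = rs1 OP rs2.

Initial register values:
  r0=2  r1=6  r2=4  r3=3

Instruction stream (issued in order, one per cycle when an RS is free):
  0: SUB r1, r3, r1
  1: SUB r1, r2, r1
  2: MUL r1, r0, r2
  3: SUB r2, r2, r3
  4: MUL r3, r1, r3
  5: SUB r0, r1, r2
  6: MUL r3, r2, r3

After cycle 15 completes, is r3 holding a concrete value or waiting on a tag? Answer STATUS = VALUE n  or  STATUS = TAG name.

STATUS = VALUE 24

cycle 1: issue SUB r1<-Add1 // r0:2,r1:Add1,r2:4,r3:3
cycle 2: issue SUB r1<-Add2 // r0:2,r1:Add2,r2:4,r3:3
cycle 3: CDB Add1=-3; issue MUL r1<-Mul1 // r0:2,r1:Mul1,r2:4,r3:3
cycle 4: issue SUB r2<-Add1 // r0:2,r1:Mul1,r2:Add1,r3:3
cycle 5: CDB Add2=7; issue MUL r3<-Mul2 // r0:2,r1:Mul1,r2:Add1,r3:Mul2
cycle 6: CDB Add1=1; issue SUB r0<-Add1 // r0:Add1,r1:Mul1,r2:1,r3:Mul2
cycle 7: CDB Mul1=8; issue MUL r3<-Mul1 // r0:Add1,r1:8,r2:1,r3:Mul1
cycle 8: - // r0:Add1,r1:8,r2:1,r3:Mul1
cycle 9: CDB Add1=7 // r0:7,r1:8,r2:1,r3:Mul1
cycle 10: - // r0:7,r1:8,r2:1,r3:Mul1
cycle 11: CDB Mul2=24 // r0:7,r1:8,r2:1,r3:Mul1
cycle 12: - // r0:7,r1:8,r2:1,r3:Mul1
cycle 13: - // r0:7,r1:8,r2:1,r3:Mul1
cycle 14: - // r0:7,r1:8,r2:1,r3:Mul1
cycle 15: CDB Mul1=24 // r0:7,r1:8,r2:1,r3:24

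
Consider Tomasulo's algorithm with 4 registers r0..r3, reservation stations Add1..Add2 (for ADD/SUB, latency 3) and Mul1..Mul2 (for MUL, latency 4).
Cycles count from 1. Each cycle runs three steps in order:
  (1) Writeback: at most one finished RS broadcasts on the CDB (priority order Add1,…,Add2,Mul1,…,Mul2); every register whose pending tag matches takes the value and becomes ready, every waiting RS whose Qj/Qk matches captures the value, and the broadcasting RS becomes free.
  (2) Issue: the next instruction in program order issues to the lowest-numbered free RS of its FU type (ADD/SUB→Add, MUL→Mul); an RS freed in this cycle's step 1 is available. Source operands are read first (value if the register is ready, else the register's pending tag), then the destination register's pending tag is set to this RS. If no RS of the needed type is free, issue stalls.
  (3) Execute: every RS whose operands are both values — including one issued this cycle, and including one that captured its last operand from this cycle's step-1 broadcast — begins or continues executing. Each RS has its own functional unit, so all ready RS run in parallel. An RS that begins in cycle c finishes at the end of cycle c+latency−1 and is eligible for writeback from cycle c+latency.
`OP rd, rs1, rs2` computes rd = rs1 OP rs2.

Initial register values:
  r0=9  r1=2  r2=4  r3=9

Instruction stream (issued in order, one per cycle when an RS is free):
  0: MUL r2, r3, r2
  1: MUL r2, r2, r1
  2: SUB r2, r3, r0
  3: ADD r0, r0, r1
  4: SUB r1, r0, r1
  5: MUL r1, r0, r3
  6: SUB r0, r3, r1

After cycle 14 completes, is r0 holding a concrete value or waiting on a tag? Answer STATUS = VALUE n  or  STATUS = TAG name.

cycle 1: issue MUL r2<-Mul1 // r0:9,r1:2,r2:Mul1,r3:9
cycle 2: issue MUL r2<-Mul2 // r0:9,r1:2,r2:Mul2,r3:9
cycle 3: issue SUB r2<-Add1 // r0:9,r1:2,r2:Add1,r3:9
cycle 4: issue ADD r0<-Add2 // r0:Add2,r1:2,r2:Add1,r3:9
cycle 5: CDB Mul1=36; stall // r0:Add2,r1:2,r2:Add1,r3:9
cycle 6: CDB Add1=0; issue SUB r1<-Add1 // r0:Add2,r1:Add1,r2:0,r3:9
cycle 7: CDB Add2=11; issue MUL r1<-Mul1 // r0:11,r1:Mul1,r2:0,r3:9
cycle 8: issue SUB r0<-Add2 // r0:Add2,r1:Mul1,r2:0,r3:9
cycle 9: CDB Mul2=72 // r0:Add2,r1:Mul1,r2:0,r3:9
cycle 10: CDB Add1=9 // r0:Add2,r1:Mul1,r2:0,r3:9
cycle 11: CDB Mul1=99 // r0:Add2,r1:99,r2:0,r3:9
cycle 12: - // r0:Add2,r1:99,r2:0,r3:9
cycle 13: - // r0:Add2,r1:99,r2:0,r3:9
cycle 14: CDB Add2=-90 // r0:-90,r1:99,r2:0,r3:9

STATUS = VALUE -90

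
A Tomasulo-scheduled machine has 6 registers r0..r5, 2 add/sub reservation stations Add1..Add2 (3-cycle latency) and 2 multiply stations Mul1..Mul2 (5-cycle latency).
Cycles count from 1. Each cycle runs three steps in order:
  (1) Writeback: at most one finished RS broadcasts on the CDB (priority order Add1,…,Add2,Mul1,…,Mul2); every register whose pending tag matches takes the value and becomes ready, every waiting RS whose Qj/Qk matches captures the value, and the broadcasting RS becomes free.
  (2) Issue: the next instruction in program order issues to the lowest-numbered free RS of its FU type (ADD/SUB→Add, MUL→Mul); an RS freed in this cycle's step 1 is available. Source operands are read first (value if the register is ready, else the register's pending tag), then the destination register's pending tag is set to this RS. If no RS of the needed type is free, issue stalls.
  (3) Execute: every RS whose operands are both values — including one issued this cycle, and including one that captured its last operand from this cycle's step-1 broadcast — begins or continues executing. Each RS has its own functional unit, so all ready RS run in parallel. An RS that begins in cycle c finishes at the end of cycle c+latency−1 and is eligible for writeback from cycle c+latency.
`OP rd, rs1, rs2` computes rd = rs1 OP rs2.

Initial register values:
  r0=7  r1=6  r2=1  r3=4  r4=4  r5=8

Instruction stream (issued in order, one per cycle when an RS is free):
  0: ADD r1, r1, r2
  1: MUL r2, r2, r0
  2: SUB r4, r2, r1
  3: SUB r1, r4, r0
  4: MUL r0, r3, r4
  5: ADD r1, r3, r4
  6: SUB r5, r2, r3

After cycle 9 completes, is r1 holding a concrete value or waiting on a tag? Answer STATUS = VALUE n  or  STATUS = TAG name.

STATUS = TAG Add1

c1: issue ADD r1<-Add1 | r0:7,r1:Add1,r2:1,r3:4,r4:4,r5:8
c2: issue MUL r2<-Mul1 | r0:7,r1:Add1,r2:Mul1,r3:4,r4:4,r5:8
c3: issue SUB r4<-Add2 | r0:7,r1:Add1,r2:Mul1,r3:4,r4:Add2,r5:8
c4: CDB Add1=7; issue SUB r1<-Add1 | r0:7,r1:Add1,r2:Mul1,r3:4,r4:Add2,r5:8
c5: issue MUL r0<-Mul2 | r0:Mul2,r1:Add1,r2:Mul1,r3:4,r4:Add2,r5:8
c6: stall | r0:Mul2,r1:Add1,r2:Mul1,r3:4,r4:Add2,r5:8
c7: CDB Mul1=7; stall | r0:Mul2,r1:Add1,r2:7,r3:4,r4:Add2,r5:8
c8: stall | r0:Mul2,r1:Add1,r2:7,r3:4,r4:Add2,r5:8
c9: stall | r0:Mul2,r1:Add1,r2:7,r3:4,r4:Add2,r5:8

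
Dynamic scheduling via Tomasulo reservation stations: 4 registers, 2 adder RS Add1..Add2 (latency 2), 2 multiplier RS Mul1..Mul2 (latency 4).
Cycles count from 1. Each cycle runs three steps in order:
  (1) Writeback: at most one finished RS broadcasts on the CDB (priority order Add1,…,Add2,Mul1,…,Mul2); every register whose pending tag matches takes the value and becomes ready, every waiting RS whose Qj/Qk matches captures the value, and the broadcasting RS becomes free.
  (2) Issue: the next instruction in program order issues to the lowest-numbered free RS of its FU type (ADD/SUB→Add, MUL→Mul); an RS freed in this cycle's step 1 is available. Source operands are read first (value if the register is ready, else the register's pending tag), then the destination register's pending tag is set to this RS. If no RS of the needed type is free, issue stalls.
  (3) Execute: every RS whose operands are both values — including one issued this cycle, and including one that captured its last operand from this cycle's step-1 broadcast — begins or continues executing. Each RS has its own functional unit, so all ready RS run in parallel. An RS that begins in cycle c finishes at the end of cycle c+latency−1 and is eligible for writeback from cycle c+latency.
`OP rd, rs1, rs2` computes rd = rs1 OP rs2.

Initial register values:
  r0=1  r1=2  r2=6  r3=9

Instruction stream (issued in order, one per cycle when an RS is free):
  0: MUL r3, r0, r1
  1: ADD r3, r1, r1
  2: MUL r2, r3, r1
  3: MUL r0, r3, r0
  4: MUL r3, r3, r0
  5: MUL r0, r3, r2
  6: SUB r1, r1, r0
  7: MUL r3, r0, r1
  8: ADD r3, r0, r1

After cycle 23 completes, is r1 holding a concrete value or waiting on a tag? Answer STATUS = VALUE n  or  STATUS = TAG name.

c1: issue MUL r3<-Mul1 | r0:1,r1:2,r2:6,r3:Mul1
c2: issue ADD r3<-Add1 | r0:1,r1:2,r2:6,r3:Add1
c3: issue MUL r2<-Mul2 | r0:1,r1:2,r2:Mul2,r3:Add1
c4: CDB Add1=4; stall | r0:1,r1:2,r2:Mul2,r3:4
c5: CDB Mul1=2; issue MUL r0<-Mul1 | r0:Mul1,r1:2,r2:Mul2,r3:4
c6: stall | r0:Mul1,r1:2,r2:Mul2,r3:4
c7: stall | r0:Mul1,r1:2,r2:Mul2,r3:4
c8: CDB Mul2=8; issue MUL r3<-Mul2 | r0:Mul1,r1:2,r2:8,r3:Mul2
c9: CDB Mul1=4; issue MUL r0<-Mul1 | r0:Mul1,r1:2,r2:8,r3:Mul2
c10: issue SUB r1<-Add1 | r0:Mul1,r1:Add1,r2:8,r3:Mul2
c11: stall | r0:Mul1,r1:Add1,r2:8,r3:Mul2
c12: stall | r0:Mul1,r1:Add1,r2:8,r3:Mul2
c13: CDB Mul2=16; issue MUL r3<-Mul2 | r0:Mul1,r1:Add1,r2:8,r3:Mul2
c14: issue ADD r3<-Add2 | r0:Mul1,r1:Add1,r2:8,r3:Add2
c15: - | r0:Mul1,r1:Add1,r2:8,r3:Add2
c16: - | r0:Mul1,r1:Add1,r2:8,r3:Add2
c17: CDB Mul1=128 | r0:128,r1:Add1,r2:8,r3:Add2
c18: - | r0:128,r1:Add1,r2:8,r3:Add2
c19: CDB Add1=-126 | r0:128,r1:-126,r2:8,r3:Add2
c20: - | r0:128,r1:-126,r2:8,r3:Add2
c21: CDB Add2=2 | r0:128,r1:-126,r2:8,r3:2
c22: - | r0:128,r1:-126,r2:8,r3:2
c23: CDB Mul2=-16128 | r0:128,r1:-126,r2:8,r3:2

STATUS = VALUE -126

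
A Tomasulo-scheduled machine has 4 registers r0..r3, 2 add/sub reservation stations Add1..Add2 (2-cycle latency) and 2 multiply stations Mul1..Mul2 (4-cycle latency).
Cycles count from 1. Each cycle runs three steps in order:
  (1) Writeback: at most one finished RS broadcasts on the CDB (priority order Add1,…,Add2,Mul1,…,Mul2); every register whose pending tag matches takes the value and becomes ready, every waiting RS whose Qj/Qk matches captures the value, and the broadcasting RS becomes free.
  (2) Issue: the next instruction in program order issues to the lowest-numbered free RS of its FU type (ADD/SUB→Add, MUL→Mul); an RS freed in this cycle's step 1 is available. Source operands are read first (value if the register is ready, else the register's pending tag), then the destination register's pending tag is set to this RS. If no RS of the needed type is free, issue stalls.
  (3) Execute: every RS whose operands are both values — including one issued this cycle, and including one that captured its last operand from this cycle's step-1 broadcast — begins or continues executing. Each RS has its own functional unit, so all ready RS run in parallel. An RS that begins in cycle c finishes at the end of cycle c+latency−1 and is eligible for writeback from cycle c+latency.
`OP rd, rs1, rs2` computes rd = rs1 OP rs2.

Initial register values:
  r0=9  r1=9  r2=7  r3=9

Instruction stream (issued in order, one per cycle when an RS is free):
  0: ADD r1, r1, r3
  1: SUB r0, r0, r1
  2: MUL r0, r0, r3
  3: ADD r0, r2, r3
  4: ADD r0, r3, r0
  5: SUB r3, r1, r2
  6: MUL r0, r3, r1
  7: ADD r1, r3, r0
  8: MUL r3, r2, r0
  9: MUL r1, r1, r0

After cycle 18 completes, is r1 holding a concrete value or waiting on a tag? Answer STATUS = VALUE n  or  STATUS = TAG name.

STATUS = VALUE 41382

c1: issue ADD r1<-Add1 | r0:9,r1:Add1,r2:7,r3:9
c2: issue SUB r0<-Add2 | r0:Add2,r1:Add1,r2:7,r3:9
c3: CDB Add1=18; issue MUL r0<-Mul1 | r0:Mul1,r1:18,r2:7,r3:9
c4: issue ADD r0<-Add1 | r0:Add1,r1:18,r2:7,r3:9
c5: CDB Add2=-9; issue ADD r0<-Add2 | r0:Add2,r1:18,r2:7,r3:9
c6: CDB Add1=16; issue SUB r3<-Add1 | r0:Add2,r1:18,r2:7,r3:Add1
c7: issue MUL r0<-Mul2 | r0:Mul2,r1:18,r2:7,r3:Add1
c8: CDB Add1=11; issue ADD r1<-Add1 | r0:Mul2,r1:Add1,r2:7,r3:11
c9: CDB Add2=25; stall | r0:Mul2,r1:Add1,r2:7,r3:11
c10: CDB Mul1=-81; issue MUL r3<-Mul1 | r0:Mul2,r1:Add1,r2:7,r3:Mul1
c11: stall | r0:Mul2,r1:Add1,r2:7,r3:Mul1
c12: CDB Mul2=198; issue MUL r1<-Mul2 | r0:198,r1:Mul2,r2:7,r3:Mul1
c13: - | r0:198,r1:Mul2,r2:7,r3:Mul1
c14: CDB Add1=209 | r0:198,r1:Mul2,r2:7,r3:Mul1
c15: - | r0:198,r1:Mul2,r2:7,r3:Mul1
c16: CDB Mul1=1386 | r0:198,r1:Mul2,r2:7,r3:1386
c17: - | r0:198,r1:Mul2,r2:7,r3:1386
c18: CDB Mul2=41382 | r0:198,r1:41382,r2:7,r3:1386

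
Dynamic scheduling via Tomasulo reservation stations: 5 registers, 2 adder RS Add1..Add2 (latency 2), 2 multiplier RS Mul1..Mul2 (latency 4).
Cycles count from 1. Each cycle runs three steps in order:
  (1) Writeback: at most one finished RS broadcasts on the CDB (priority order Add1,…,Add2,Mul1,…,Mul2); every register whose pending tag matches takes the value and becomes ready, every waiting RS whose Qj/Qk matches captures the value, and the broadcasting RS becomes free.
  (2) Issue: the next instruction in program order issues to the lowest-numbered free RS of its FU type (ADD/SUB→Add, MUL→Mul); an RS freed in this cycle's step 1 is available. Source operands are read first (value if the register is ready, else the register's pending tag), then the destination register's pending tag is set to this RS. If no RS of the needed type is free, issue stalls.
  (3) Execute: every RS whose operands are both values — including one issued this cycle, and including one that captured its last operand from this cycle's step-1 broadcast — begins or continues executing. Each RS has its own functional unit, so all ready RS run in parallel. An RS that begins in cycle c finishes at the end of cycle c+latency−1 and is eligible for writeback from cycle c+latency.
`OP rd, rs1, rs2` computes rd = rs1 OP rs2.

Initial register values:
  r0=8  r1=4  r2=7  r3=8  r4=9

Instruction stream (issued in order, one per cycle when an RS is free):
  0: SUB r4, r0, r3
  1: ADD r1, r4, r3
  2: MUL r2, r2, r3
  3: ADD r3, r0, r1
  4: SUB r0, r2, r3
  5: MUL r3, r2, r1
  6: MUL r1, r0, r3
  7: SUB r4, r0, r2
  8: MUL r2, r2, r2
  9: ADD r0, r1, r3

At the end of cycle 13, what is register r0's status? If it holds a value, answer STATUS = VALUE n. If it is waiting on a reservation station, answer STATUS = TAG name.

c1: issue SUB r4<-Add1 | r0:8,r1:4,r2:7,r3:8,r4:Add1
c2: issue ADD r1<-Add2 | r0:8,r1:Add2,r2:7,r3:8,r4:Add1
c3: CDB Add1=0; issue MUL r2<-Mul1 | r0:8,r1:Add2,r2:Mul1,r3:8,r4:0
c4: issue ADD r3<-Add1 | r0:8,r1:Add2,r2:Mul1,r3:Add1,r4:0
c5: CDB Add2=8; issue SUB r0<-Add2 | r0:Add2,r1:8,r2:Mul1,r3:Add1,r4:0
c6: issue MUL r3<-Mul2 | r0:Add2,r1:8,r2:Mul1,r3:Mul2,r4:0
c7: CDB Add1=16; stall | r0:Add2,r1:8,r2:Mul1,r3:Mul2,r4:0
c8: CDB Mul1=56; issue MUL r1<-Mul1 | r0:Add2,r1:Mul1,r2:56,r3:Mul2,r4:0
c9: issue SUB r4<-Add1 | r0:Add2,r1:Mul1,r2:56,r3:Mul2,r4:Add1
c10: CDB Add2=40; stall | r0:40,r1:Mul1,r2:56,r3:Mul2,r4:Add1
c11: stall | r0:40,r1:Mul1,r2:56,r3:Mul2,r4:Add1
c12: CDB Add1=-16; stall | r0:40,r1:Mul1,r2:56,r3:Mul2,r4:-16
c13: CDB Mul2=448; issue MUL r2<-Mul2 | r0:40,r1:Mul1,r2:Mul2,r3:448,r4:-16

STATUS = VALUE 40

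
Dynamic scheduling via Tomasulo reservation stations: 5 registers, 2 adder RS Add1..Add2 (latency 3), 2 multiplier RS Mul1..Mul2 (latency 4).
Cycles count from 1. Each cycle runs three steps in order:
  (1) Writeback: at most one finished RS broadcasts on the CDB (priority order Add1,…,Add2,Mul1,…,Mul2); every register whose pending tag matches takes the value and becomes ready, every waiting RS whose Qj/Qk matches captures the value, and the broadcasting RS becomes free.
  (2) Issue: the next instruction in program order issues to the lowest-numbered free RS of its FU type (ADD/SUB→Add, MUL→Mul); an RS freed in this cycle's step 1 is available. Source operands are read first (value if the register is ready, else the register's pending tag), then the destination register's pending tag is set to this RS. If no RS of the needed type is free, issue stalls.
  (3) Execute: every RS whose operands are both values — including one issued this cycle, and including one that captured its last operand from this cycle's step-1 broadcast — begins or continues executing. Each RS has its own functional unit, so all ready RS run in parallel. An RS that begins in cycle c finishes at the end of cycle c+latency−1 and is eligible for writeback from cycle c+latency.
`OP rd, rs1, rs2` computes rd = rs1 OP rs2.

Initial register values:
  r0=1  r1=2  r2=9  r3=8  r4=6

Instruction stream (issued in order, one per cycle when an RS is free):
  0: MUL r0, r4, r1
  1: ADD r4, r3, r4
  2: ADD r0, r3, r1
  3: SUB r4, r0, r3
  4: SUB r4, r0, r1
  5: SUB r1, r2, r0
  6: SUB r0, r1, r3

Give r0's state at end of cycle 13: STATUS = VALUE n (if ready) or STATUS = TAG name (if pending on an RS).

STATUS = TAG Add2

c1: issue MUL r0<-Mul1 | r0:Mul1,r1:2,r2:9,r3:8,r4:6
c2: issue ADD r4<-Add1 | r0:Mul1,r1:2,r2:9,r3:8,r4:Add1
c3: issue ADD r0<-Add2 | r0:Add2,r1:2,r2:9,r3:8,r4:Add1
c4: stall | r0:Add2,r1:2,r2:9,r3:8,r4:Add1
c5: CDB Add1=14; issue SUB r4<-Add1 | r0:Add2,r1:2,r2:9,r3:8,r4:Add1
c6: CDB Add2=10; issue SUB r4<-Add2 | r0:10,r1:2,r2:9,r3:8,r4:Add2
c7: CDB Mul1=12; stall | r0:10,r1:2,r2:9,r3:8,r4:Add2
c8: stall | r0:10,r1:2,r2:9,r3:8,r4:Add2
c9: CDB Add1=2; issue SUB r1<-Add1 | r0:10,r1:Add1,r2:9,r3:8,r4:Add2
c10: CDB Add2=8; issue SUB r0<-Add2 | r0:Add2,r1:Add1,r2:9,r3:8,r4:8
c11: - | r0:Add2,r1:Add1,r2:9,r3:8,r4:8
c12: CDB Add1=-1 | r0:Add2,r1:-1,r2:9,r3:8,r4:8
c13: - | r0:Add2,r1:-1,r2:9,r3:8,r4:8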